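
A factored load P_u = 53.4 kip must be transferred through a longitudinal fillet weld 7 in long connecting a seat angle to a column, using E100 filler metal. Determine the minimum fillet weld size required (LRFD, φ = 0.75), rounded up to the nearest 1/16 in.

E100XX → F_EXX = 100 ksi.
Total weld length L = 7 in.
Required throat t_e = P_u / (φ × 0.6 F_EXX × L) = 53.4 / (0.75 × 0.6 × 100 × 7) = 0.1695 in.
Required leg w = t_e / 0.707 = 0.2398 in → use 1/4 in.

w = 1/4 in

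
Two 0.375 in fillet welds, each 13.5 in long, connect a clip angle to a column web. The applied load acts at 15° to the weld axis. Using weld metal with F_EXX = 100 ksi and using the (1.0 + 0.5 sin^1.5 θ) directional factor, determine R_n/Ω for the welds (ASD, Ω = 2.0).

t_e = 0.707 × 0.375 = 0.2651 in; A_we = 0.2651 × 27 = 7.158 in².
Directional factor: 1.0 + 0.5 sin^1.5(15°) = 1.066.
F_nw = 0.6 × 100 × 1.066 = 63.95 ksi.
R_n/Ω = (63.95 × 7.158) / 2.0 = 228.9 kip.

R_n/Ω ≈ 229 kip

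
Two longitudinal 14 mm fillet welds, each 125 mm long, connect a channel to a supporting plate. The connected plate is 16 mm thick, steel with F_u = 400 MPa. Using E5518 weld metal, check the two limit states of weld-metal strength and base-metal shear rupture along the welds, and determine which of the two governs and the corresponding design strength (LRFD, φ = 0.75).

φR_n ≈ 612 kN (weld metal governs)

E55XX → F_EXX = 550 MPa.
t_e = 0.707 × 14 = 9.898 mm; L = 250 mm.
Weld metal: φR_n = 0.75 × 0.6 × 550 × 9.898 × 250 × 10⁻³ = 612.4 kN.
Base metal (shear rupture): φR_n = 0.75 × 0.6 × 400 × 16 × 250 × 10⁻³ = 720 kN.
Governing: weld metal.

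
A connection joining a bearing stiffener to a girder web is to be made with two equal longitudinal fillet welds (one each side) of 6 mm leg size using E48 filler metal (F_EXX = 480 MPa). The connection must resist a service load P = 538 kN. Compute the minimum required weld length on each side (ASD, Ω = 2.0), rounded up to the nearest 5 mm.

L = 445 mm on each side

Throat t_e = 0.707 × 6 = 4.242 mm.
r_n/Ω = (0.6 × 480 × 4.242) / 2.0 = 610.8 N/mm = 0.6108 kN/mm.
L_req = P / (r_n/Ω) = 538 / 0.6108 = 880.7 mm total.
Per side: 880.7 / 2 = 440.4 mm.
Round up → use L = 445 mm on each side.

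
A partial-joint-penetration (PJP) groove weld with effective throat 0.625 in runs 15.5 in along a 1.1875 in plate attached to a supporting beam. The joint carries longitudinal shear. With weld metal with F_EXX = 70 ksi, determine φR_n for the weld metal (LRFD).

Effective throat (given) t_e = 0.625 in.
A_we = 0.625 × 15.5 = 9.688 in².
F_nw = 0.6 F_EXX = 42 ksi.
φR_n = 0.75 × 42 × 9.688 = 305.2 kip.

φR_n ≈ 305 kip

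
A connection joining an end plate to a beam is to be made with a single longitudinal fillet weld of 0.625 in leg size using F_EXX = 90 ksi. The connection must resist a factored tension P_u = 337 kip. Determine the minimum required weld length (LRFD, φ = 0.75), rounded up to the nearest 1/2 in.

L = 19 in

Throat t_e = 0.707 × 0.625 = 0.4419 in.
φr_n = 0.75 × 0.6 × 90 × 0.4419 = 17.9 kip/in.
L_req = P_u / φr_n = 337 / 17.9 = 18.83 in total.
Round up → use L = 19 in.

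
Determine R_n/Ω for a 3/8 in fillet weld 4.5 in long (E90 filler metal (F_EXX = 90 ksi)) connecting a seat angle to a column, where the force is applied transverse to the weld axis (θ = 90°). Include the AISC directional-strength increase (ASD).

R_n/Ω ≈ 48.3 kips

t_e = 0.707 × 0.375 = 0.2651 in; A_we = 0.2651 × 4.5 = 1.193 in².
Directional factor: 1.0 + 0.5 sin^1.5(90°) = 1.5.
F_nw = 0.6 × 90 × 1.5 = 81 ksi.
R_n/Ω = (81 × 1.193) / 2.0 = 48.32 kips.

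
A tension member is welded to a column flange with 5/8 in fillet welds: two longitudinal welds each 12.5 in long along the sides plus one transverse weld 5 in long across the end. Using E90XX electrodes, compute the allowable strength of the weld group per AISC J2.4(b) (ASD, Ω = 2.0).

R_n/Ω ≈ 358 kip

E90XX → F_EXX = 90 ksi.
t_e = 0.707 × 0.625 = 0.4419 in.
R_nwl = 0.6 × 90 × 0.4419 × 25 = 596.5 kip (longitudinal, 2 welds).
R_nwt = 0.6 × 90 × 0.4419 × 5 = 119.3 kip (transverse, base value).
(i) R_nwl + R_nwt = 715.8 kip; (ii) 0.85 R_nwl + 1.5 R_nwt = 686 kip.
R_n = max = 715.8 kip [governs: (i)]; R_n/Ω = 357.9 kip.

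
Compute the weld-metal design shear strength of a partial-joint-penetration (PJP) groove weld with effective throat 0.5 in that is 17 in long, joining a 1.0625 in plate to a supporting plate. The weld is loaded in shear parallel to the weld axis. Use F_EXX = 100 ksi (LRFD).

φR_n ≈ 382 kip

Effective throat (given) t_e = 0.5 in.
A_we = 0.5 × 17 = 8.5 in².
F_nw = 0.6 F_EXX = 60 ksi.
φR_n = 0.75 × 60 × 8.5 = 382.5 kip.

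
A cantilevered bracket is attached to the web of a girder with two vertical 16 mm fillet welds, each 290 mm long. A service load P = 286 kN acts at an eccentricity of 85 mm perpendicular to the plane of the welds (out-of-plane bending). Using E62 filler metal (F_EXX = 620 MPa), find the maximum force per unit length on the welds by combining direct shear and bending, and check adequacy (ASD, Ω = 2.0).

L_w = 2 × 290 = 580 mm; section modulus (unit throat) S = 2 × L²/6 = 28030 mm².
Direct shear f_v = P/L_w = 286×10³/580 = 493.1 N/mm.
Moment M = P × e = 286×10³ × 85 = 24310000 N·mm; bending f_b = M/S = 867.2 N/mm.
f_max = √(f_v² + f_b²) = √(493.1² + 867.2²) = 997.6 N/mm.
r_n/Ω = (1/2.0) × 0.6 × 620 × (0.707 × 16) = 2104 N/mm → adequate.

f_max ≈ 998 N/mm; adequate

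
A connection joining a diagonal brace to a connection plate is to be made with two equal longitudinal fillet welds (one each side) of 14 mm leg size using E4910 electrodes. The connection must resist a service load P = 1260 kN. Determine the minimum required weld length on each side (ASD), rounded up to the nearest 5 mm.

E49XX → F_EXX = 490 MPa.
Throat t_e = 0.707 × 14 = 9.898 mm.
r_n/Ω = (0.6 × 490 × 9.898) / 2.0 = 1455 N/mm = 1.455 kN/mm.
L_req = P / (r_n/Ω) = 1260 / 1.455 = 866 mm total.
Per side: 866 / 2 = 433 mm.
Round up → use L = 435 mm on each side.

L = 435 mm on each side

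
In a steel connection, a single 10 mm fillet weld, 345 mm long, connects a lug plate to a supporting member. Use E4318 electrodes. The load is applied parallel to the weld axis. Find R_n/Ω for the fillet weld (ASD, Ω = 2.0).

E43XX → F_EXX = 430 MPa.
Effective throat t_e = 0.707 × 10 = 7.07 mm.
Total length L = 345 mm; A_we = 7.07 × 345 = 2439 mm².
F_nw = 0.6 F_EXX = 0.6 × 430 = 258 MPa.
R_n = 258 × 2439 × 10⁻³ = 629.3 kN; R_n/Ω = 629.3/2.0 = 314.7 kN.

R_n/Ω ≈ 315 kN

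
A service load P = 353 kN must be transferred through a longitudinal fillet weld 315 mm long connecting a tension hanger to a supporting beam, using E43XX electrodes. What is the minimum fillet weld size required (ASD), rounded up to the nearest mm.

E43XX → F_EXX = 430 MPa.
Total weld length L = 315 mm.
Required throat t_e = P × Ω / (0.6 F_EXX × L) = 353 × 2.0 / (0.6 × 430 × 315 × 10⁻³) = 8.687 mm.
Required leg w = t_e / 0.707 = 12.29 mm → use 13 mm.

w = 13 mm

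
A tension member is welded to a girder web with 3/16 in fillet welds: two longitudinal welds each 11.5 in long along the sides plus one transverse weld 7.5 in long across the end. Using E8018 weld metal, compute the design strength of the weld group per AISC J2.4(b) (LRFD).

E80XX → F_EXX = 80 ksi.
t_e = 0.707 × 0.1875 = 0.1326 in.
R_nwl = 0.6 × 80 × 0.1326 × 23 = 146.3 kips (longitudinal, 2 welds).
R_nwt = 0.6 × 80 × 0.1326 × 7.5 = 47.72 kips (transverse, base value).
(i) R_nwl + R_nwt = 194.1 kips; (ii) 0.85 R_nwl + 1.5 R_nwt = 196 kips.
R_n = max = 196 kips [governs: (ii)]; φR_n = 147 kips.

φR_n ≈ 147 kips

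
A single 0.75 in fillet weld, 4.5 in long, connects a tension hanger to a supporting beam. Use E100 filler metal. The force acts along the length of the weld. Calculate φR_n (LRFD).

E100XX → F_EXX = 100 ksi.
Effective throat t_e = 0.707 × 0.75 = 0.5302 in.
Total length L = 4.5 in; A_we = 0.5302 × 4.5 = 2.386 in².
F_nw = 0.6 F_EXX = 0.6 × 100 = 60 ksi.
φR_n = 0.75 × 60 × 2.386 = 107.4 kips.

φR_n ≈ 107 kips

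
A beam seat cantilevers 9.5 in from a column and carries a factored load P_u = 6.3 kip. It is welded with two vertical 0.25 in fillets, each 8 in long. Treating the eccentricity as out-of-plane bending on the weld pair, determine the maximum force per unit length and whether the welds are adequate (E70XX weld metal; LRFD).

E70XX → F_EXX = 70 ksi.
L_w = 2 × 8 = 16 in; section modulus (unit throat) S = 2 × L²/6 = 21.33 in².
Direct shear f_v = P/L_w = 6.3/16 = 0.3937 kip/in.
Moment M = P × e = 6.3 × 9.5 = 59.85 kip·in; bending f_b = M/S = 2.805 kip/in.
f_max = √(f_v² + f_b²) = √(0.3937² + 2.805²) = 2.833 kip/in.
φr_n = 0.75 × 0.6 × 70 × (0.707 × 0.25) = 5.568 kip/in → adequate.

f_max ≈ 2.83 kip/in; adequate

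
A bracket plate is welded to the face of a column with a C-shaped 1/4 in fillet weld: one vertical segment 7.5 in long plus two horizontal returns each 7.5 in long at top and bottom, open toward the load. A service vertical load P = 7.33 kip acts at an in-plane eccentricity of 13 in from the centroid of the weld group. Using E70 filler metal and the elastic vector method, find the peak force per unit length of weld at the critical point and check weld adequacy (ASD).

f_max ≈ 1.81 kip/in; adequate

E70XX → F_EXX = 70 ksi.
Total weld length L_w = 22.5 in. Treat welds as unit-width lines.
Centroid: x̄ = 2×7.5×3.75 / 22.5 = 2.5 in from the vertical weld.
Polar moment about centroid: J = I_x + I_y = [7.5³/12 + 2×7.5×3.75²] + [7.5×2.5² + 2(7.5³/12 + 7.5×1.25²)] = 386.7 in³.
Direct shear f_v = P/L_w = 7.33 / 22.5 = 0.3258 kip/in (vertical).
Torsion M = P·e = 7.33 × 13 = 95.29 kip·in.
Critical point at (x, y) = (5, 3.75) from centroid. f_tx = M·y/J = 0.924 kip/in; f_ty = M·x/J = 1.232 kip/in.
Resultant f_max = √[f_tx² + (f_v + f_ty)²] = √[0.924² + (0.3258 + 1.232)²] = 1.811 kip/in.
Capacity per unit length: r_n/Ω = (1/2.0) × 0.6 × 70 × (0.707 × 0.25) = 3.712 kip/in.
1.811 ≤ 3.712 → adequate.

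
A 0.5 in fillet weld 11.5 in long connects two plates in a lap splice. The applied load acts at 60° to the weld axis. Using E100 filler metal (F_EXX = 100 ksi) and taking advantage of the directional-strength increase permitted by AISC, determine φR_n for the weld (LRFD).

t_e = 0.707 × 0.5 = 0.3535 in; A_we = 0.3535 × 11.5 = 4.065 in².
Directional factor: 1.0 + 0.5 sin^1.5(60°) = 1.403.
F_nw = 0.6 × 100 × 1.403 = 84.18 ksi.
φR_n = 0.75 × 84.18 × 4.065 = 256.7 kips.

φR_n ≈ 257 kips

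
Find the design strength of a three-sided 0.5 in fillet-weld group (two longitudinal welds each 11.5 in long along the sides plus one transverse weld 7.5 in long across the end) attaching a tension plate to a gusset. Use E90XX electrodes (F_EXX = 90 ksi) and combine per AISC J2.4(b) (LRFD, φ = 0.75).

t_e = 0.707 × 0.5 = 0.3535 in.
R_nwl = 0.6 × 90 × 0.3535 × 23 = 439 kips (longitudinal, 2 welds).
R_nwt = 0.6 × 90 × 0.3535 × 7.5 = 143.2 kips (transverse, base value).
(i) R_nwl + R_nwt = 582.2 kips; (ii) 0.85 R_nwl + 1.5 R_nwt = 587.9 kips.
R_n = max = 587.9 kips [governs: (ii)]; φR_n = 441 kips.

φR_n ≈ 441 kips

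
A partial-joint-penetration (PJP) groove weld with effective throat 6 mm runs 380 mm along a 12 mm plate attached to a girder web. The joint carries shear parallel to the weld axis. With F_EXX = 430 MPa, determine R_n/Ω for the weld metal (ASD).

R_n/Ω ≈ 294 kN

Effective throat (given) t_e = 6 mm.
A_we = 6 × 380 = 2280 mm².
F_nw = 0.6 F_EXX = 258 MPa.
R_n/Ω = (258 × 2280) / 2.0 × 10⁻³ = 294.1 kN.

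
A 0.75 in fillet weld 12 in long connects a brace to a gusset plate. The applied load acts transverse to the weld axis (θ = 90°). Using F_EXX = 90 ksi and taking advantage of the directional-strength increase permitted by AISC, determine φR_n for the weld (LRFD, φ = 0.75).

φR_n ≈ 387 kips

t_e = 0.707 × 0.75 = 0.5302 in; A_we = 0.5302 × 12 = 6.363 in².
Directional factor: 1.0 + 0.5 sin^1.5(90°) = 1.5.
F_nw = 0.6 × 90 × 1.5 = 81 ksi.
φR_n = 0.75 × 81 × 6.363 = 386.6 kips.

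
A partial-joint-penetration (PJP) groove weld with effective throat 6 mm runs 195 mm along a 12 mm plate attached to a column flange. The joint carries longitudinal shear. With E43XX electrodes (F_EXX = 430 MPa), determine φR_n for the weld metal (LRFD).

Effective throat (given) t_e = 6 mm.
A_we = 6 × 195 = 1170 mm².
F_nw = 0.6 F_EXX = 258 MPa.
φR_n = 0.75 × 258 × 1170 × 10⁻³ = 226.4 kN.

φR_n ≈ 226 kN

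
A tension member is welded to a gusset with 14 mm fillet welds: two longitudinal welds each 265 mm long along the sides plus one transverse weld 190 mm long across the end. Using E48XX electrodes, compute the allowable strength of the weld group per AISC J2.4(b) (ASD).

E48XX → F_EXX = 480 MPa.
t_e = 0.707 × 14 = 9.898 mm.
R_nwl = 0.6 × 480 × 9.898 × 530 × 10⁻³ = 1511 kN (longitudinal, 2 welds).
R_nwt = 0.6 × 480 × 9.898 × 190 × 10⁻³ = 541.6 kN (transverse, base value).
(i) R_nwl + R_nwt = 2052 kN; (ii) 0.85 R_nwl + 1.5 R_nwt = 2097 kN.
R_n = max = 2097 kN [governs: (ii)]; R_n/Ω = 1048 kN.

R_n/Ω ≈ 1050 kN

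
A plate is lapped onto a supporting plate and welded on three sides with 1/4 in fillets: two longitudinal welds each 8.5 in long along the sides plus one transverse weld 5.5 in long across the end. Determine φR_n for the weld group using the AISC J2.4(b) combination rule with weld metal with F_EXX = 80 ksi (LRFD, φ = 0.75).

t_e = 0.707 × 0.25 = 0.1767 in.
R_nwl = 0.6 × 80 × 0.1767 × 17 = 144.2 kips (longitudinal, 2 welds).
R_nwt = 0.6 × 80 × 0.1767 × 5.5 = 46.66 kips (transverse, base value).
(i) R_nwl + R_nwt = 190.9 kips; (ii) 0.85 R_nwl + 1.5 R_nwt = 192.6 kips.
R_n = max = 192.6 kips [governs: (ii)]; φR_n = 144.4 kips.

φR_n ≈ 144 kips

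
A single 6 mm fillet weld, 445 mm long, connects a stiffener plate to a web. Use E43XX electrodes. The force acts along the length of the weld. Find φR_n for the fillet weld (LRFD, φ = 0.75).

E43XX → F_EXX = 430 MPa.
Effective throat t_e = 0.707 × 6 = 4.242 mm.
Total length L = 445 mm; A_we = 4.242 × 445 = 1888 mm².
F_nw = 0.6 F_EXX = 0.6 × 430 = 258 MPa.
φR_n = 0.75 × 258 × 1888 × 10⁻³ = 365.3 kN.

φR_n ≈ 365 kN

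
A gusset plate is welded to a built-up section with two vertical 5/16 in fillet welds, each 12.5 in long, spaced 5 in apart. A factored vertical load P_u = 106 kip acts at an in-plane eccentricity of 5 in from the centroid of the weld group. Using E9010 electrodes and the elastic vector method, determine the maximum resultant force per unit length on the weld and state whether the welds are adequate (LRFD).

f_max ≈ 9.81 kip/in; NOT adequate

E90XX → F_EXX = 90 ksi.
Total weld length L_w = 25 in. Treat welds as unit-width lines.
Polar moment about centroid: J = 2[d³/12 + d(b/2)²] = 2[12.5³/12 + 12.5×2.5²] = 481.8 in³.
Direct shear f_v = P/L_w = 106 / 25 = 4.24 kip/in (vertical).
Torsion M = P·e = 106 × 5 = 530 kip·in.
Critical point at (x, y) = (2.5, 6.25) from centroid. f_tx = M·y/J = 6.876 kip/in; f_ty = M·x/J = 2.75 kip/in.
Resultant f_max = √[f_tx² + (f_v + f_ty)²] = √[6.876² + (4.24 + 2.75)²] = 9.805 kip/in.
Capacity per unit length: φr_n = 0.75 × 0.6 × 90 × (0.707 × 0.3125) = 8.948 kip/in.
9.805 > 8.948 → NOT adequate.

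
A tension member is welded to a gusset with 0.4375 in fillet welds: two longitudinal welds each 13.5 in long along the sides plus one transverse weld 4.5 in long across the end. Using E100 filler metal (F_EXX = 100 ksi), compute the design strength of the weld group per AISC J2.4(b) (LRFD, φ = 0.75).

φR_n ≈ 438 kips

t_e = 0.707 × 0.4375 = 0.3093 in.
R_nwl = 0.6 × 100 × 0.3093 × 27 = 501.1 kips (longitudinal, 2 welds).
R_nwt = 0.6 × 100 × 0.3093 × 4.5 = 83.51 kips (transverse, base value).
(i) R_nwl + R_nwt = 584.6 kips; (ii) 0.85 R_nwl + 1.5 R_nwt = 551.2 kips.
R_n = max = 584.6 kips [governs: (i)]; φR_n = 438.5 kips.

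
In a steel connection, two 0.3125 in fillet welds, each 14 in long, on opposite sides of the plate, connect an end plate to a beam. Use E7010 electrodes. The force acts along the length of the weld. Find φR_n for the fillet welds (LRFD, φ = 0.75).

φR_n ≈ 195 kip

E70XX → F_EXX = 70 ksi.
Effective throat t_e = 0.707 × 0.3125 = 0.2209 in.
Total length L = 28 in; A_we = 0.2209 × 28 = 6.186 in².
F_nw = 0.6 F_EXX = 0.6 × 70 = 42 ksi.
φR_n = 0.75 × 42 × 6.186 = 194.9 kip.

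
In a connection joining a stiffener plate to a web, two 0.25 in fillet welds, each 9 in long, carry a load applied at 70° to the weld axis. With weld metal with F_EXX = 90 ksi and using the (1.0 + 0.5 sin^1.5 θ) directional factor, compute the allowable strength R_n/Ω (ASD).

t_e = 0.707 × 0.25 = 0.1767 in; A_we = 0.1767 × 18 = 3.181 in².
Directional factor: 1.0 + 0.5 sin^1.5(70°) = 1.455.
F_nw = 0.6 × 90 × 1.455 = 78.59 ksi.
R_n/Ω = (78.59 × 3.181) / 2.0 = 125 kip.

R_n/Ω ≈ 125 kip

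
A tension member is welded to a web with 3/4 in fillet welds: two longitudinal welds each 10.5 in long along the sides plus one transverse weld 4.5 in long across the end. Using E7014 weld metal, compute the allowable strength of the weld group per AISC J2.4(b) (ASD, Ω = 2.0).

R_n/Ω ≈ 284 kip

E70XX → F_EXX = 70 ksi.
t_e = 0.707 × 0.75 = 0.5302 in.
R_nwl = 0.6 × 70 × 0.5302 × 21 = 467.7 kip (longitudinal, 2 welds).
R_nwt = 0.6 × 70 × 0.5302 × 4.5 = 100.2 kip (transverse, base value).
(i) R_nwl + R_nwt = 567.9 kip; (ii) 0.85 R_nwl + 1.5 R_nwt = 547.9 kip.
R_n = max = 567.9 kip [governs: (i)]; R_n/Ω = 283.9 kip.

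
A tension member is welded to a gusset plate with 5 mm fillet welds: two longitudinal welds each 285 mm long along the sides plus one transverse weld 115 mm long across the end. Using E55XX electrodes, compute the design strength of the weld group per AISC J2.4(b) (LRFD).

φR_n ≈ 599 kN

E55XX → F_EXX = 550 MPa.
t_e = 0.707 × 5 = 3.535 mm.
R_nwl = 0.6 × 550 × 3.535 × 570 × 10⁻³ = 664.9 kN (longitudinal, 2 welds).
R_nwt = 0.6 × 550 × 3.535 × 115 × 10⁻³ = 134.2 kN (transverse, base value).
(i) R_nwl + R_nwt = 799.1 kN; (ii) 0.85 R_nwl + 1.5 R_nwt = 766.4 kN.
R_n = max = 799.1 kN [governs: (i)]; φR_n = 599.3 kN.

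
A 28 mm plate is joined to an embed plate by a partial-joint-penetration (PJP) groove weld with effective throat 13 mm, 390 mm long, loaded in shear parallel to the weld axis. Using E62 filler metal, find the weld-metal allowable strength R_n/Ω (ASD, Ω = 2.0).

R_n/Ω ≈ 943 kN

E62XX → F_EXX = 620 MPa.
Effective throat (given) t_e = 13 mm.
A_we = 13 × 390 = 5070 mm².
F_nw = 0.6 F_EXX = 372 MPa.
R_n/Ω = (372 × 5070) / 2.0 × 10⁻³ = 943 kN.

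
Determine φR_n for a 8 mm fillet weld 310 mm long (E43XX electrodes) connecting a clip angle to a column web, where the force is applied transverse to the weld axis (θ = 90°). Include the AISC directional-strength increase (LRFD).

φR_n ≈ 509 kN

E43XX → F_EXX = 430 MPa.
t_e = 0.707 × 8 = 5.656 mm; A_we = 5.656 × 310 = 1753 mm².
Directional factor: 1.0 + 0.5 sin^1.5(90°) = 1.5.
F_nw = 0.6 × 430 × 1.5 = 387 MPa.
φR_n = 0.75 × 387 × 1753 × 10⁻³ = 508.9 kN.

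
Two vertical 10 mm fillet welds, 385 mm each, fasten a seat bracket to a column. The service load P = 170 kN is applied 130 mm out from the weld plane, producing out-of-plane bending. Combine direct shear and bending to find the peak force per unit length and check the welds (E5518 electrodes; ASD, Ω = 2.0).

E55XX → F_EXX = 550 MPa.
L_w = 2 × 385 = 770 mm; section modulus (unit throat) S = 2 × L²/6 = 49410 mm².
Direct shear f_v = P/L_w = 170×10³/770 = 220.8 N/mm.
Moment M = P × e = 170×10³ × 130 = 22100000 N·mm; bending f_b = M/S = 447.3 N/mm.
f_max = √(f_v² + f_b²) = √(220.8² + 447.3²) = 498.8 N/mm.
r_n/Ω = (1/2.0) × 0.6 × 550 × (0.707 × 10) = 1167 N/mm → adequate.

f_max ≈ 499 N/mm; adequate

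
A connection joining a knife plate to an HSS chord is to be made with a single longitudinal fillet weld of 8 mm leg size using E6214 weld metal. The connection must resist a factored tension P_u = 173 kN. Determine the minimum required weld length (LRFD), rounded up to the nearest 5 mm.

L = 110 mm

E62XX → F_EXX = 620 MPa.
Throat t_e = 0.707 × 8 = 5.656 mm.
φr_n = 0.75 × 0.6 × 620 × 5.656 × 10⁻³ = 1.578 kN/mm.
L_req = P_u / φr_n = 173 / 1.578 = 109.6 mm total.
Round up → use L = 110 mm.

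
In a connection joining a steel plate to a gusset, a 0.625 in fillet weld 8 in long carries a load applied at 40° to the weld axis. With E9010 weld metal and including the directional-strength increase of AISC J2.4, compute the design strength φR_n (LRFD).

φR_n ≈ 180 kip

E90XX → F_EXX = 90 ksi.
t_e = 0.707 × 0.625 = 0.4419 in; A_we = 0.4419 × 8 = 3.535 in².
Directional factor: 1.0 + 0.5 sin^1.5(40°) = 1.258.
F_nw = 0.6 × 90 × 1.258 = 67.91 ksi.
φR_n = 0.75 × 67.91 × 3.535 = 180.1 kip.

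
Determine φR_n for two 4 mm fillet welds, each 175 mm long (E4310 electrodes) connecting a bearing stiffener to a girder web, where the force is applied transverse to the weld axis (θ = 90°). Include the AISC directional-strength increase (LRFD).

E43XX → F_EXX = 430 MPa.
t_e = 0.707 × 4 = 2.828 mm; A_we = 2.828 × 350 = 989.8 mm².
Directional factor: 1.0 + 0.5 sin^1.5(90°) = 1.5.
F_nw = 0.6 × 430 × 1.5 = 387 MPa.
φR_n = 0.75 × 387 × 989.8 × 10⁻³ = 287.3 kN.

φR_n ≈ 287 kN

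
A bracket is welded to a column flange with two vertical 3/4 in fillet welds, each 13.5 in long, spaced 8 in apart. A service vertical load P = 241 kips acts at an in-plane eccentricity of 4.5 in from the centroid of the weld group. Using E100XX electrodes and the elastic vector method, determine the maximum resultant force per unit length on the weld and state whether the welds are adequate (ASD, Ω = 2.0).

f_max ≈ 16.5 kip/in; NOT adequate

E100XX → F_EXX = 100 ksi.
Total weld length L_w = 27 in. Treat welds as unit-width lines.
Polar moment about centroid: J = 2[d³/12 + d(b/2)²] = 2[13.5³/12 + 13.5×4²] = 842.1 in³.
Direct shear f_v = P/L_w = 241 / 27 = 8.926 kip/in (vertical).
Torsion M = P·e = 241 × 4.5 = 1084.5 kip·in.
Critical point at (x, y) = (4, 6.75) from centroid. f_tx = M·y/J = 8.693 kip/in; f_ty = M·x/J = 5.152 kip/in.
Resultant f_max = √[f_tx² + (f_v + f_ty)²] = √[8.693² + (8.926 + 5.152)²] = 16.55 kip/in.
Capacity per unit length: r_n/Ω = (1/2.0) × 0.6 × 100 × (0.707 × 0.75) = 15.91 kip/in.
16.55 > 15.91 → NOT adequate.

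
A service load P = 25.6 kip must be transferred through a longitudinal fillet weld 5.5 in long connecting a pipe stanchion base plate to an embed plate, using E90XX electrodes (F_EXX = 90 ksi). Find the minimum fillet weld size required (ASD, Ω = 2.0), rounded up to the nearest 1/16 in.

w = 1/4 in

Total weld length L = 5.5 in.
Required throat t_e = P × Ω / (0.6 F_EXX × L) = 25.6 × 2.0 / (0.6 × 90 × 5.5) = 0.1724 in.
Required leg w = t_e / 0.707 = 0.2438 in → use 1/4 in.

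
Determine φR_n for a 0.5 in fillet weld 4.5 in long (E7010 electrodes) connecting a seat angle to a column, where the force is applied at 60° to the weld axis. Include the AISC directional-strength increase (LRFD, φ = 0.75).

φR_n ≈ 70.3 kip

E70XX → F_EXX = 70 ksi.
t_e = 0.707 × 0.5 = 0.3535 in; A_we = 0.3535 × 4.5 = 1.591 in².
Directional factor: 1.0 + 0.5 sin^1.5(60°) = 1.403.
F_nw = 0.6 × 70 × 1.403 = 58.92 ksi.
φR_n = 0.75 × 58.92 × 1.591 = 70.3 kip.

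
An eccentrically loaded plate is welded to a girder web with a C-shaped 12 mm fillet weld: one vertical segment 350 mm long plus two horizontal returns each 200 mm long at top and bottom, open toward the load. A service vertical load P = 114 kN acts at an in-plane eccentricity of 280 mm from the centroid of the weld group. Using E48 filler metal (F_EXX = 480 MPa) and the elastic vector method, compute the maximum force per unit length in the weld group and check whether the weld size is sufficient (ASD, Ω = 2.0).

f_max ≈ 495 N/mm; adequate

Total weld length L_w = 750 mm. Treat welds as unit-width lines.
Centroid: x̄ = 2×200×100 / 750 = 53.33 mm from the vertical weld.
Polar moment about centroid: J = I_x + I_y = [350³/12 + 2×200×175²] + [350×53.33² + 2(200³/12 + 200×46.67²)] = 19020000 mm³.
Direct shear f_v = P/L_w = 114×10³ / 750 = 152 N/mm (vertical).
Torsion M = P·e = 114×10³ × 280 = 31920000 N·mm.
Critical point at (x, y) = (146.7, 175) from centroid. f_tx = M·y/J = 293.6 N/mm; f_ty = M·x/J = 246.1 N/mm.
Resultant f_max = √[f_tx² + (f_v + f_ty)²] = √[293.6² + (152 + 246.1)²] = 494.7 N/mm.
Capacity per unit length: r_n/Ω = (1/2.0) × 0.6 × 480 × (0.707 × 12) = 1222 N/mm.
494.7 ≤ 1222 → adequate.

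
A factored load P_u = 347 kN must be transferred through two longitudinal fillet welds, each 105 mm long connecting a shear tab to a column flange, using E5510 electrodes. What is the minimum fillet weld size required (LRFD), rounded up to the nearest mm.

w = 10 mm

E55XX → F_EXX = 550 MPa.
Total weld length L = 210 mm.
Required throat t_e = P_u / (φ × 0.6 F_EXX × L) = 347 / (0.75 × 0.6 × 550 × 210 × 10⁻³) = 6.676 mm.
Required leg w = t_e / 0.707 = 9.443 mm → use 10 mm.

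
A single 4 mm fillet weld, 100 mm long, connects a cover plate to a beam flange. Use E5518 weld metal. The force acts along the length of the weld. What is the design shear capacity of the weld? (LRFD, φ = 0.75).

E55XX → F_EXX = 550 MPa.
Effective throat t_e = 0.707 × 4 = 2.828 mm.
Total length L = 100 mm; A_we = 2.828 × 100 = 282.8 mm².
F_nw = 0.6 F_EXX = 0.6 × 550 = 330 MPa.
φR_n = 0.75 × 330 × 282.8 × 10⁻³ = 69.99 kN.

φR_n ≈ 70 kN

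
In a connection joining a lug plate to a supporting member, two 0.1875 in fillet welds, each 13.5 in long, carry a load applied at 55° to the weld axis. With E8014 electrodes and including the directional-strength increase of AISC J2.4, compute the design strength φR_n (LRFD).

φR_n ≈ 177 kips

E80XX → F_EXX = 80 ksi.
t_e = 0.707 × 0.1875 = 0.1326 in; A_we = 0.1326 × 27 = 3.579 in².
Directional factor: 1.0 + 0.5 sin^1.5(55°) = 1.371.
F_nw = 0.6 × 80 × 1.371 = 65.79 ksi.
φR_n = 0.75 × 65.79 × 3.579 = 176.6 kips.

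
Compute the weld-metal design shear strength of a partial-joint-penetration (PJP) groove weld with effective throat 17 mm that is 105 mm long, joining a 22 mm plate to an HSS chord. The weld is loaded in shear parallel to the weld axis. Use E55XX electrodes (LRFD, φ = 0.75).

φR_n ≈ 442 kN

E55XX → F_EXX = 550 MPa.
Effective throat (given) t_e = 17 mm.
A_we = 17 × 105 = 1785 mm².
F_nw = 0.6 F_EXX = 330 MPa.
φR_n = 0.75 × 330 × 1785 × 10⁻³ = 441.8 kN.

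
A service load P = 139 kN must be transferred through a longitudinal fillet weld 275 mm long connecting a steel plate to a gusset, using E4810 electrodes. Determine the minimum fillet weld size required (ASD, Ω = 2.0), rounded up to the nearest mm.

w = 5 mm

E48XX → F_EXX = 480 MPa.
Total weld length L = 275 mm.
Required throat t_e = P × Ω / (0.6 F_EXX × L) = 139 × 2.0 / (0.6 × 480 × 275 × 10⁻³) = 3.51 mm.
Required leg w = t_e / 0.707 = 4.965 mm → use 5 mm.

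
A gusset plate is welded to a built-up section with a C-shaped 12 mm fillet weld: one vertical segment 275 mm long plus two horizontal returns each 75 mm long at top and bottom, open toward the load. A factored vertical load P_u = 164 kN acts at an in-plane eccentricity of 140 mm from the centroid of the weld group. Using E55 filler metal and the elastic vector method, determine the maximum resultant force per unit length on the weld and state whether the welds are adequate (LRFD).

E55XX → F_EXX = 550 MPa.
Total weld length L_w = 425 mm. Treat welds as unit-width lines.
Centroid: x̄ = 2×75×37.5 / 425 = 13.24 mm from the vertical weld.
Polar moment about centroid: J = I_x + I_y = [275³/12 + 2×75×137.5²] + [275×13.24² + 2(75³/12 + 75×24.26²)] = 4776000 mm³.
Direct shear f_v = P/L_w = 164×10³ / 425 = 385.9 N/mm (vertical).
Torsion M = P·e = 164×10³ × 140 = 22960000 N·mm.
Critical point at (x, y) = (61.76, 137.5) from centroid. f_tx = M·y/J = 661 N/mm; f_ty = M·x/J = 296.9 N/mm.
Resultant f_max = √[f_tx² + (f_v + f_ty)²] = √[661² + (385.9 + 296.9)²] = 950.4 N/mm.
Capacity per unit length: φr_n = 0.75 × 0.6 × 550 × (0.707 × 12) = 2100 N/mm.
950.4 ≤ 2100 → adequate.

f_max ≈ 950 N/mm; adequate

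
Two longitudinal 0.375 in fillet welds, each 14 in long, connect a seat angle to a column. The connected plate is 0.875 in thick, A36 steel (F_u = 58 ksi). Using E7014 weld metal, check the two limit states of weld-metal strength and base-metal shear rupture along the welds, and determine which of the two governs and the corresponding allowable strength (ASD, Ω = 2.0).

R_n/Ω ≈ 156 kip (weld metal governs)

E70XX → F_EXX = 70 ksi.
t_e = 0.707 × 0.375 = 0.2651 in; L = 28 in.
Weld metal: R_n/Ω = (1/2.0) × 0.6 × 70 × 0.2651 × 28 = 155.9 kip.
Base metal (shear rupture): R_n/Ω = (1/2.0) × 0.6 × 58 × 0.875 × 28 = 426.3 kip.
Governing: weld metal.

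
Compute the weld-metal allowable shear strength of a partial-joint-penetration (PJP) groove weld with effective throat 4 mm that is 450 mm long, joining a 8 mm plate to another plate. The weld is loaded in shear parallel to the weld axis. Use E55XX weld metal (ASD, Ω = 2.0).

R_n/Ω ≈ 297 kN

E55XX → F_EXX = 550 MPa.
Effective throat (given) t_e = 4 mm.
A_we = 4 × 450 = 1800 mm².
F_nw = 0.6 F_EXX = 330 MPa.
R_n/Ω = (330 × 1800) / 2.0 × 10⁻³ = 297 kN.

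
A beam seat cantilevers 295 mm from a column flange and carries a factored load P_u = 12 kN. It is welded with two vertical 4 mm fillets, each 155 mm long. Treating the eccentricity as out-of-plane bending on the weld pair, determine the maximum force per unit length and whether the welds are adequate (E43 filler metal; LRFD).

E43XX → F_EXX = 430 MPa.
L_w = 2 × 155 = 310 mm; section modulus (unit throat) S = 2 × L²/6 = 8008 mm².
Direct shear f_v = P/L_w = 12×10³/310 = 38.71 N/mm.
Moment M = P × e = 12×10³ × 295 = 3540000 N·mm; bending f_b = M/S = 442 N/mm.
f_max = √(f_v² + f_b²) = √(38.71² + 442²) = 443.7 N/mm.
φr_n = 0.75 × 0.6 × 430 × (0.707 × 4) = 547.2 N/mm → adequate.

f_max ≈ 444 N/mm; adequate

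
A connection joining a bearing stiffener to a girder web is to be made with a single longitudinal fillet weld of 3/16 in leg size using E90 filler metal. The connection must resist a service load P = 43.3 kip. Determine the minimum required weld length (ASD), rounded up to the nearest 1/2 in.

E90XX → F_EXX = 90 ksi.
Throat t_e = 0.707 × 0.1875 = 0.1326 in.
r_n/Ω = (0.6 × 90 × 0.1326) / 2.0 = 3.579 kip/in.
L_req = P / (r_n/Ω) = 43.3 / 3.579 = 12.1 in total.
Round up → use L = 12.5 in.

L = 12.5 in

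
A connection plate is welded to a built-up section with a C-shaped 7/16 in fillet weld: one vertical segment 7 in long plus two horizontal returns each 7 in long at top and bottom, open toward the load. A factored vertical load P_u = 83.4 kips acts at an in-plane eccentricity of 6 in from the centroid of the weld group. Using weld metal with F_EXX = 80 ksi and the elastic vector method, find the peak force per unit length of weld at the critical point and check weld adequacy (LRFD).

f_max ≈ 12.7 kip/in; NOT adequate

Total weld length L_w = 21 in. Treat welds as unit-width lines.
Centroid: x̄ = 2×7×3.5 / 21 = 2.333 in from the vertical weld.
Polar moment about centroid: J = I_x + I_y = [7³/12 + 2×7×3.5²] + [7×2.333² + 2(7³/12 + 7×1.167²)] = 314.4 in³.
Direct shear f_v = P/L_w = 83.4 / 21 = 3.971 kip/in (vertical).
Torsion M = P·e = 83.4 × 6 = 500.4 kip·in.
Critical point at (x, y) = (4.667, 3.5) from centroid. f_tx = M·y/J = 5.57 kip/in; f_ty = M·x/J = 7.427 kip/in.
Resultant f_max = √[f_tx² + (f_v + f_ty)²] = √[5.57² + (3.971 + 7.427)²] = 12.69 kip/in.
Capacity per unit length: φr_n = 0.75 × 0.6 × 80 × (0.707 × 0.4375) = 11.14 kip/in.
12.69 > 11.14 → NOT adequate.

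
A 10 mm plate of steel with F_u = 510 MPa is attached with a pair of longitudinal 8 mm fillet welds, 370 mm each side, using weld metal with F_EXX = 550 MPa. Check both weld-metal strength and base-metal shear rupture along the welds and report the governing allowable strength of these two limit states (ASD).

t_e = 0.707 × 8 = 5.656 mm; L = 740 mm.
Weld metal: R_n/Ω = (1/2.0) × 0.6 × 550 × 5.656 × 740 × 10⁻³ = 690.6 kN.
Base metal (shear rupture): R_n/Ω = (1/2.0) × 0.6 × 510 × 10 × 740 × 10⁻³ = 1132 kN.
Governing: weld metal.

R_n/Ω ≈ 691 kN (weld metal governs)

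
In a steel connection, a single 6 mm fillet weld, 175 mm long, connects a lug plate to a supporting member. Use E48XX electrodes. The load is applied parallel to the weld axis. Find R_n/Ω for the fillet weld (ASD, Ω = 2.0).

E48XX → F_EXX = 480 MPa.
Effective throat t_e = 0.707 × 6 = 4.242 mm.
Total length L = 175 mm; A_we = 4.242 × 175 = 742.4 mm².
F_nw = 0.6 F_EXX = 0.6 × 480 = 288 MPa.
R_n = 288 × 742.4 × 10⁻³ = 213.8 kN; R_n/Ω = 213.8/2.0 = 106.9 kN.

R_n/Ω ≈ 107 kN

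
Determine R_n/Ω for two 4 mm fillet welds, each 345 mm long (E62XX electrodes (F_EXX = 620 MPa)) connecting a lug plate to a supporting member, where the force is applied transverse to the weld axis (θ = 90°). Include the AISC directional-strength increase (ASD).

t_e = 0.707 × 4 = 2.828 mm; A_we = 2.828 × 690 = 1951 mm².
Directional factor: 1.0 + 0.5 sin^1.5(90°) = 1.5.
F_nw = 0.6 × 620 × 1.5 = 558 MPa.
R_n/Ω = (558 × 1951) / 2.0 × 10⁻³ = 544.4 kN.

R_n/Ω ≈ 544 kN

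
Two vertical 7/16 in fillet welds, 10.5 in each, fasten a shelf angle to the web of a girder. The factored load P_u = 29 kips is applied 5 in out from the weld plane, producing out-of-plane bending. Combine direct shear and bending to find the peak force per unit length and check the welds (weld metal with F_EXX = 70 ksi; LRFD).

L_w = 2 × 10.5 = 21 in; section modulus (unit throat) S = 2 × L²/6 = 36.75 in².
Direct shear f_v = P/L_w = 29/21 = 1.381 kip/in.
Moment M = P × e = 29 × 5 = 145 kip·in; bending f_b = M/S = 3.946 kip/in.
f_max = √(f_v² + f_b²) = √(1.381² + 3.946²) = 4.18 kip/in.
φr_n = 0.75 × 0.6 × 70 × (0.707 × 0.4375) = 9.743 kip/in → adequate.

f_max ≈ 4.18 kip/in; adequate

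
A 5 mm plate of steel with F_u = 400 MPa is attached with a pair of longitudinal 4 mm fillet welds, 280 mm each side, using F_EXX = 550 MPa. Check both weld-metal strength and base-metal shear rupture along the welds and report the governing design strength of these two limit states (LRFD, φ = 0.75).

t_e = 0.707 × 4 = 2.828 mm; L = 560 mm.
Weld metal: φR_n = 0.75 × 0.6 × 550 × 2.828 × 560 × 10⁻³ = 392 kN.
Base metal (shear rupture): φR_n = 0.75 × 0.6 × 400 × 5 × 560 × 10⁻³ = 504 kN.
Governing: weld metal.

φR_n ≈ 392 kN (weld metal governs)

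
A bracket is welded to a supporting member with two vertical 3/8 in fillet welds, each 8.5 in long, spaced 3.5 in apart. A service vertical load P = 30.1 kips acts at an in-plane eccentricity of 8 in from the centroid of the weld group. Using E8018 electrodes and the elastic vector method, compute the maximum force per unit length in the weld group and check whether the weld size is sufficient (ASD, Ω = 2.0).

f_max ≈ 8.01 kip/in; NOT adequate

E80XX → F_EXX = 80 ksi.
Total weld length L_w = 17 in. Treat welds as unit-width lines.
Polar moment about centroid: J = 2[d³/12 + d(b/2)²] = 2[8.5³/12 + 8.5×1.75²] = 154.4 in³.
Direct shear f_v = P/L_w = 30.1 / 17 = 1.771 kip/in (vertical).
Torsion M = P·e = 30.1 × 8 = 240.8 kip·in.
Critical point at (x, y) = (1.75, 4.25) from centroid. f_tx = M·y/J = 6.628 kip/in; f_ty = M·x/J = 2.729 kip/in.
Resultant f_max = √[f_tx² + (f_v + f_ty)²] = √[6.628² + (1.771 + 2.729)²] = 8.011 kip/in.
Capacity per unit length: r_n/Ω = (1/2.0) × 0.6 × 80 × (0.707 × 0.375) = 6.363 kip/in.
8.011 > 6.363 → NOT adequate.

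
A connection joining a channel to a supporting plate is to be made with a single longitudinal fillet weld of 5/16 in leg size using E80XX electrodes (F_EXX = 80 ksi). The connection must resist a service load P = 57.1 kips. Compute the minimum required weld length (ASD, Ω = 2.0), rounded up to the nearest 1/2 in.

L = 11 in

Throat t_e = 0.707 × 0.3125 = 0.2209 in.
r_n/Ω = (0.6 × 80 × 0.2209) / 2.0 = 5.302 kip/in.
L_req = P / (r_n/Ω) = 57.1 / 5.302 = 10.77 in total.
Round up → use L = 11 in.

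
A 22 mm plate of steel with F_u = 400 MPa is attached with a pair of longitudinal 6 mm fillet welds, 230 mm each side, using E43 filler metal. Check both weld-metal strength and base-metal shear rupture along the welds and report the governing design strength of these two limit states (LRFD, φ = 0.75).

φR_n ≈ 378 kN (weld metal governs)

E43XX → F_EXX = 430 MPa.
t_e = 0.707 × 6 = 4.242 mm; L = 460 mm.
Weld metal: φR_n = 0.75 × 0.6 × 430 × 4.242 × 460 × 10⁻³ = 377.6 kN.
Base metal (shear rupture): φR_n = 0.75 × 0.6 × 400 × 22 × 460 × 10⁻³ = 1822 kN.
Governing: weld metal.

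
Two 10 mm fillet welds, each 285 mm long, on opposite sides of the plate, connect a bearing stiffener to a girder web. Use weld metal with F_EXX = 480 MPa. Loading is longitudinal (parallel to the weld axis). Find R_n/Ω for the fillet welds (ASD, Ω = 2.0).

R_n/Ω ≈ 580 kN

Effective throat t_e = 0.707 × 10 = 7.07 mm.
Total length L = 570 mm; A_we = 7.07 × 570 = 4030 mm².
F_nw = 0.6 F_EXX = 0.6 × 480 = 288 MPa.
R_n = 288 × 4030 × 10⁻³ = 1161 kN; R_n/Ω = 1161/2.0 = 580.3 kN.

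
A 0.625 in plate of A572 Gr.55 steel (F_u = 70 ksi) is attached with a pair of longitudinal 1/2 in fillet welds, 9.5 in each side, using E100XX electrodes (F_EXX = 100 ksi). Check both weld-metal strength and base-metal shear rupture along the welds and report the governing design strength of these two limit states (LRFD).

t_e = 0.707 × 0.5 = 0.3535 in; L = 19 in.
Weld metal: φR_n = 0.75 × 0.6 × 100 × 0.3535 × 19 = 302.2 kip.
Base metal (shear rupture): φR_n = 0.75 × 0.6 × 70 × 0.625 × 19 = 374.1 kip.
Governing: weld metal.

φR_n ≈ 302 kip (weld metal governs)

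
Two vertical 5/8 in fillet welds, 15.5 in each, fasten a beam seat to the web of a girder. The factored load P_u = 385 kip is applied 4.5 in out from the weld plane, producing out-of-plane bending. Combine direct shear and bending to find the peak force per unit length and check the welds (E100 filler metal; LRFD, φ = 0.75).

f_max ≈ 24.9 kip/in; NOT adequate

E100XX → F_EXX = 100 ksi.
L_w = 2 × 15.5 = 31 in; section modulus (unit throat) S = 2 × L²/6 = 80.08 in².
Direct shear f_v = P/L_w = 385/31 = 12.42 kip/in.
Moment M = P × e = 385 × 4.5 = 1732.5 kip·in; bending f_b = M/S = 21.63 kip/in.
f_max = √(f_v² + f_b²) = √(12.42² + 21.63²) = 24.95 kip/in.
φr_n = 0.75 × 0.6 × 100 × (0.707 × 0.625) = 19.88 kip/in → NOT adequate.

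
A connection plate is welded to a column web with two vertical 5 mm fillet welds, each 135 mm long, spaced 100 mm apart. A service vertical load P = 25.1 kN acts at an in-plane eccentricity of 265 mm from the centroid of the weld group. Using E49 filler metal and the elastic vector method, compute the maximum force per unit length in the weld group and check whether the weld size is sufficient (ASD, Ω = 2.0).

E49XX → F_EXX = 490 MPa.
Total weld length L_w = 270 mm. Treat welds as unit-width lines.
Polar moment about centroid: J = 2[d³/12 + d(b/2)²] = 2[135³/12 + 135×50²] = 1085000 mm³.
Direct shear f_v = P/L_w = 25.1×10³ / 270 = 92.96 N/mm (vertical).
Torsion M = P·e = 25.1×10³ × 265 = 6651500 N·mm.
Critical point at (x, y) = (50, 67.5) from centroid. f_tx = M·y/J = 413.8 N/mm; f_ty = M·x/J = 306.5 N/mm.
Resultant f_max = √[f_tx² + (f_v + f_ty)²] = √[413.8² + (92.96 + 306.5)²] = 575.1 N/mm.
Capacity per unit length: r_n/Ω = (1/2.0) × 0.6 × 490 × (0.707 × 5) = 519.6 N/mm.
575.1 > 519.6 → NOT adequate.

f_max ≈ 575 N/mm; NOT adequate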